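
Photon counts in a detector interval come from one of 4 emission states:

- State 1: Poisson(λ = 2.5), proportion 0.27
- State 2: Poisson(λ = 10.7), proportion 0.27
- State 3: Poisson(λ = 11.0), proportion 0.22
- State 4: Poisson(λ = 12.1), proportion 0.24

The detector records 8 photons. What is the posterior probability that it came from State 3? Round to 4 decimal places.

0.3175

The responsibility of component k is π_k f_k(x) divided by Σ_j π_j f_j(x).
Evaluate each component's likelihood at the observed value:
  f_1 = 0.00310644
  f_2 = 0.0960724
  f_3 = 0.0887936
  f_4 = 0.0633577
Prior × likelihood for each component:
  π_1·f_1 = 0.27 × 0.00310644 = 0.00083874
  π_2·f_2 = 0.27 × 0.0960724 = 0.0259396
  π_3·f_3 = 0.22 × 0.0887936 = 0.0195346
  π_4·f_4 = 0.24 × 0.0633577 = 0.0152058
Sum: 0.00083874 + 0.0259396 + 0.0195346 + 0.0152058 = 0.0615187
P(State 3 | the observation) = 0.0195346 / 0.0615187 ≈ 0.3175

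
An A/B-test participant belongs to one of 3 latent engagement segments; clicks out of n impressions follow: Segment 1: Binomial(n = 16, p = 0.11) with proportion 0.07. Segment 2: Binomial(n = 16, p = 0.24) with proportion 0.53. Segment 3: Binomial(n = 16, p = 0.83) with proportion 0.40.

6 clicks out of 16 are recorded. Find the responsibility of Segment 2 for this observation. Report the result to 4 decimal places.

The responsibility of component k is w_k f_k(x) divided by Σ_j w_j f_j(x).
Evaluate each component's likelihood at the observed value:
  p_1 = C(16,6)·0.11^6·0.89^10 = 8008·1.77156e-06·0.311817 = 0.00442364
  p_2 = C(16,6)·0.24^6·0.76^10 = 8008·0.000191103·0.0642889 = 0.0983847
  p_3 = C(16,6)·0.83^6·0.17^10 = 8008·0.32694·2.01599e-08 = 5.27815e-05
Unnormalised posteriors:
  w_1·p_1 = 0.07 × 0.00442364 = 0.000309655
  w_2·p_2 = 0.53 × 0.0983847 = 0.0521439
  w_3·p_3 = 0.40 × 5.27815e-05 = 2.11126e-05
Marginal: 0.000309655 + 0.0521439 + 2.11126e-05 = 0.0524746
Responsibility of Segment 2: 0.0521439 / 0.0524746 ≈ 0.9937

0.9937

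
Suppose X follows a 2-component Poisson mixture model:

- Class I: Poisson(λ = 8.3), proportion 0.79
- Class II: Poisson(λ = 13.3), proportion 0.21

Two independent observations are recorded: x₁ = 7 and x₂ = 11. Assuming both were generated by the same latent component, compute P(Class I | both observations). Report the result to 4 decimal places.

Posterior ∝ prior × likelihood, so P(k | x) ∝ π_k f_k(x); normalise over all components.
Since both observations come from the same component, the likelihood for component k is f_k(x₁)·f_k(x₂).
  L_I = [e^(−8.3)·8.3^7/7! = 0.133805] × [0.0801787] = 0.0107283
  L_II = [e^(−13.3)·13.3^7/7! = 0.0244576] × [0.0966264] = 0.00236325
Prior × likelihood for each component:
  π_I·L_I = 0.79 × 0.0107283 = 0.00847536
  π_II·L_II = 0.21 × 0.00236325 = 0.000496283
Normaliser: 0.00847536 + 0.000496283 = 0.00897164
P(Class I | x₁, x₂) ≈ 0.9447

0.9447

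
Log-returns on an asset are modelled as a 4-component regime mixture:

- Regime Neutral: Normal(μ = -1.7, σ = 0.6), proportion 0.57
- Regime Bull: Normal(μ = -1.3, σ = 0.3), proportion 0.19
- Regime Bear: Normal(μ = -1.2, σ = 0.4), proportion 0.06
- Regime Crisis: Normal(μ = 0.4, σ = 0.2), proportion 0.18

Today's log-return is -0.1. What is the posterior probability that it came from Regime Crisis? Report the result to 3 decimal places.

Posterior ∝ prior × likelihood, so P(k | x) ∝ w_k f_k(x); normalise over all components.
Normal densities:
  f_Neutral = (1/(0.6·√(2π)))·exp(−(-0.1−-1.7)²/(2·0.6²)) = 0.664904·exp(-3.55556) = 0.0189933
  f_Bull = (1/(0.3·√(2π)))·exp(−(-0.1−-1.3)²/(2·0.3²)) = 1.329808·exp(-8.00000) = 0.000446101
  f_Bear = (1/(0.4·√(2π)))·exp(−(-0.1−-1.2)²/(2·0.4²)) = 0.997356·exp(-3.78125) = 0.0227339
  f_Crisis = (1/(0.2·√(2π)))·exp(−(-0.1−0.4)²/(2·0.2²)) = 1.994711·exp(-3.12500) = 0.0876415
Multiply by the mixture weights:
  w_Neutral·f_Neutral = 0.57 × 0.0189933 = 0.0108262
  w_Bull·f_Bull = 0.19 × 0.000446101 = 8.47591e-05
  w_Bear·f_Bear = 0.06 × 0.0227339 = 0.00136403
  w_Crisis·f_Crisis = 0.18 × 0.0876415 = 0.0157755
Marginal: 0.0108262 + 8.47591e-05 + 0.00136403 + 0.0157755 = 0.0280505
So the posterior for Regime Crisis is 0.0157755 / 0.0280505 ≈ 0.562.

0.562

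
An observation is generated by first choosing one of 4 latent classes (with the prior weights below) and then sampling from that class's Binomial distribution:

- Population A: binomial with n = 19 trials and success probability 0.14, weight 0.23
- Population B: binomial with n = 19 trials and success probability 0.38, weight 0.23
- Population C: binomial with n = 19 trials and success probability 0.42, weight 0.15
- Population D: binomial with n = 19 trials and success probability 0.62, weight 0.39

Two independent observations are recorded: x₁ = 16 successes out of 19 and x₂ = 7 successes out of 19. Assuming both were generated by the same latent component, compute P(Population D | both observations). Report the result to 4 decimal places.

The responsibility of component k is w_k f_k(x) divided by Σ_j w_j f_j(x).
Since both observations come from the same component, the likelihood for component k is f_k(x₁)·f_k(x₂).
  L_A = [C(19,16)·0.14^16·0.86^3 = 969·2.17795e-14·0.636056 = 1.34236e-11] × [0.0086937] = 1.167e-13
  L_B = [C(19,16)·0.38^16·0.62^3 = 969·1.89033e-07·0.238328 = 4.36552e-05] × [0.186] = 8.11987e-06
  L_C = [C(19,16)·0.42^16·0.58^3 = 969·9.37537e-07·0.195112 = 0.000177254] × [0.168348] = 2.98404e-05
  L_D = [C(19,16)·0.62^16·0.38^3 = 969·0.000476724·0.054872 = 0.0253479] × [0.0160869] = 0.000407769
Multiply by the mixture weights:
  w_A·L_A = 0.23 × 1.167e-13 = 2.68411e-14
  w_B·L_B = 0.23 × 8.11987e-06 = 1.86757e-06
  w_C·L_C = 0.15 × 2.98404e-05 = 4.47606e-06
  w_D·L_D = 0.39 × 0.000407769 = 0.00015903
Marginal: 2.68411e-14 + 1.86757e-06 + 4.47606e-06 + 0.00015903 = 0.000165373
So the posterior for Population D is 0.00015903 / 0.000165373 ≈ 0.9616.

0.9616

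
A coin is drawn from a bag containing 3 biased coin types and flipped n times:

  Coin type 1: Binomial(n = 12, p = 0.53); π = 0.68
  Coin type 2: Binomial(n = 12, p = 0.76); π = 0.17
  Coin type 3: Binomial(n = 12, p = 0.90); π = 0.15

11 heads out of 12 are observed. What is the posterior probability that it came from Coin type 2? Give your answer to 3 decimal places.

The responsibility of component k is π_k f_k(x) divided by Σ_j π_j f_j(x).
Component likelihoods at x = 11 heads out of 12:
  L_1 = 0.00522774
  L_2 = 0.140716
  L_3 = 0.376573
Unnormalised posteriors:
  π_1·L_1 = 0.68 × 0.00522774 = 0.00355486
  π_2·L_2 = 0.17 × 0.140716 = 0.0239216
  π_3·L_3 = 0.15 × 0.376573 = 0.0564859
Sum: 0.00355486 + 0.0239216 + 0.0564859 = 0.0839624
So the posterior for Coin type 2 is 0.0239216 / 0.0839624 ≈ 0.285.

0.285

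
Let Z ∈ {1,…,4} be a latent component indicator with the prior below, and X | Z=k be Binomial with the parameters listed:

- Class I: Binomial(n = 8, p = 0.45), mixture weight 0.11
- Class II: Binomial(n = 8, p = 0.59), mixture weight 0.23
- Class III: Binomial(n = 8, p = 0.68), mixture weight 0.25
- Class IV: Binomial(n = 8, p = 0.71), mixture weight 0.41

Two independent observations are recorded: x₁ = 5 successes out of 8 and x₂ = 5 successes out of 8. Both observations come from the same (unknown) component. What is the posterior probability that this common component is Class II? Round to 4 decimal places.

0.2760

Apply Bayes' rule: the posterior for each component is proportional to its prior times its likelihood at x.
Since both observations come from the same component, the likelihood for component k is f_k(x₁)·f_k(x₂).
  L_I = [C(8,5)·0.45^5·0.55^3 = 56·0.0184528·0.166375 = 0.171925] × [0.171925] = 0.0295582
  L_II = [C(8,5)·0.59^5·0.41^3 = 56·0.0714924·0.068921 = 0.27593] × [0.27593] = 0.0761376
  L_III = [C(8,5)·0.68^5·0.32^3 = 56·0.145393·0.032768 = 0.266798] × [0.266798] = 0.0711812
  L_IV = [C(8,5)·0.71^5·0.29^3 = 56·0.180423·0.024389 = 0.246419] × [0.246419] = 0.0607222
Unnormalised posteriors:
  π_I·L_I = 0.11 × 0.0295582 = 0.0032514
  π_II·L_II = 0.23 × 0.0761376 = 0.0175117
  π_III·L_III = 0.25 × 0.0711812 = 0.0177953
  π_IV·L_IV = 0.41 × 0.0607222 = 0.0248961
Evidence: 0.0032514 + 0.0175117 + 0.0177953 + 0.0248961 = 0.0634544
Responsibility of Class II: 0.0175117 / 0.0634544 ≈ 0.2760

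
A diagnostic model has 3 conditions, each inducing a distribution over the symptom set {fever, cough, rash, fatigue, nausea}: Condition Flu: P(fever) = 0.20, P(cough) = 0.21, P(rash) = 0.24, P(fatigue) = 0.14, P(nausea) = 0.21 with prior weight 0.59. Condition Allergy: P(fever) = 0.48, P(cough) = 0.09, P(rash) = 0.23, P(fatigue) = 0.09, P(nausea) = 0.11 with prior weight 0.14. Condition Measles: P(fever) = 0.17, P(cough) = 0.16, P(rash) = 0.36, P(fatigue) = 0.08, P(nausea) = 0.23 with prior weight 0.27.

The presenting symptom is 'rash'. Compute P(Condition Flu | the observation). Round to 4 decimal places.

The responsibility of component k is π_k f_k(x) divided by Σ_j π_j f_j(x).
Component likelihoods at x = 'rash':
  p_Flu = P(rash | comp) = 0.24
  p_Allergy = P(rash | comp) = 0.23
  p_Measles = P(rash | comp) = 0.36
Prior × likelihood for each component:
  π_Flu·p_Flu = 0.59 × 0.24 = 0.1416
  π_Allergy·p_Allergy = 0.14 × 0.23 = 0.0322
  π_Measles·p_Measles = 0.27 × 0.36 = 0.0972
Sum: 0.1416 + 0.0322 + 0.0972 = 0.271
Responsibility of Condition Flu: 0.1416 / 0.271 ≈ 0.5225

0.5225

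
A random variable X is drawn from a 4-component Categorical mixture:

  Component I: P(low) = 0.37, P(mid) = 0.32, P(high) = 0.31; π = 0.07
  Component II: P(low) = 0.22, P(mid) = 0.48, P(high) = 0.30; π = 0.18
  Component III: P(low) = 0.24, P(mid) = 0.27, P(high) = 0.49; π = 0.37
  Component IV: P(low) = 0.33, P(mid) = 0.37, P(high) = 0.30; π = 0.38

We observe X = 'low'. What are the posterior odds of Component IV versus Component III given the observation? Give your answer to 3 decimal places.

1.412

Posterior odds = (π_i f_i(x)) / (π_j f_j(x)); the normalising sum cancels.
Component likelihoods at x = 'low':
  L_I = 0.37
  L_II = 0.22
  L_III = 0.24
  L_IV = 0.33
0.1254 / 0.0888 ≈ 1.412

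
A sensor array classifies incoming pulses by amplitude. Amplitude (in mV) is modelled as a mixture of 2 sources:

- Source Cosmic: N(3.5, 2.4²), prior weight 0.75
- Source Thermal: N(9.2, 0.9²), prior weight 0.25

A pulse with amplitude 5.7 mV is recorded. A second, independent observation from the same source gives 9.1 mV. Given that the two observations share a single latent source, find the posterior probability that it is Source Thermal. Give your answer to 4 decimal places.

By Bayes' theorem, P(k | x) = w_k f_k(x) / Σ_j w_j f_j(x).
Since both observations come from the same component, the likelihood for component k is f_k(x₁)·f_k(x₂).
  L_Cosmic = [(1/(2.4·√(2π)))·exp(−(5.7−3.5)²/(2·2.4²)) = 0.166226·exp(-0.42014) = 0.109203] × [0.0109258] = 0.00119313
  L_Thermal = [(1/(0.9·√(2π)))·exp(−(5.7−9.2)²/(2·0.9²)) = 0.443269·exp(-7.56173) = 0.000230489] × [0.440541] = 0.00010154
Prior × likelihood for each component:
  w_Cosmic·L_Cosmic = 0.75 × 0.00119313 = 0.000894847
  w_Thermal·L_Thermal = 0.25 × 0.00010154 = 2.5385e-05
Evidence: 0.000894847 + 2.5385e-05 = 0.000920232
So the posterior for Source Thermal is 2.5385e-05 / 0.000920232 ≈ 0.0276.

0.0276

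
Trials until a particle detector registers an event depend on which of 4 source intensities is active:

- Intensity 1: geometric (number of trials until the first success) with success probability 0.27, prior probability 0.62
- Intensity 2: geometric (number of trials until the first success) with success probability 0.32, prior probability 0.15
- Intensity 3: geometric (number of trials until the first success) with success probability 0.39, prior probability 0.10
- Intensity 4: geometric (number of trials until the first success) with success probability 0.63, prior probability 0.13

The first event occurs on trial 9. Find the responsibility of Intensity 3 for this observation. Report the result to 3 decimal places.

0.045

Apply Bayes' rule: the posterior for each component is proportional to its prior times its likelihood at x.
Geometric probabilities:
  p_1 = 0.27·(1−0.27)^8 = 0.27·0.080646 = 0.0217744
  p_2 = 0.32·(1−0.32)^8 = 0.32·0.0457163 = 0.0146292
  p_3 = 0.39·(1−0.39)^8 = 0.39·0.0191707 = 0.00747659
  p_4 = 0.63·(1−0.63)^8 = 0.63·0.000351248 = 0.000221286
Weight by the priors:
  π_1·p_1 = 0.62 × 0.0217744 = 0.0135001
  π_2·p_2 = 0.15 × 0.0146292 = 0.00219438
  π_3·p_3 = 0.10 × 0.00747659 = 0.000747659
  π_4·p_4 = 0.13 × 0.000221286 = 2.87672e-05
Normaliser: 0.0135001 + 0.00219438 + 0.000747659 + 2.87672e-05 = 0.016471
Responsibility of Intensity 3: 0.000747659 / 0.016471 ≈ 0.045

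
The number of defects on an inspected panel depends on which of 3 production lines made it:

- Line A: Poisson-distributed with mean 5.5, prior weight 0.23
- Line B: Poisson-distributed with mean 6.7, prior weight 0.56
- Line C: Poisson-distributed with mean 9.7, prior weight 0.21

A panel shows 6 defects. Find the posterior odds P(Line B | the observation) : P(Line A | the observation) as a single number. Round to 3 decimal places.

2.397

Only the two components matter; the odds are (w_i f_i(x)) / (w_j f_j(x)).
Poisson probabilities:
  f_A = e^(−5.5)·5.5^6/6! = 0.157117
  f_B = e^(−6.7)·6.7^6/6! = 0.154648
  f_C = e^(−9.7)·9.7^6/6! = 0.0708992
0.0866027 / 0.036137 ≈ 2.397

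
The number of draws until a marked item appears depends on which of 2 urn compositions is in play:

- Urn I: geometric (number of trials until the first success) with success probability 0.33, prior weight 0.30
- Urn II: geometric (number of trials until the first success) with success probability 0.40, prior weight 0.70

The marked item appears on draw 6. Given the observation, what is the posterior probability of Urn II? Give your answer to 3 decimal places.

Apply Bayes' rule: the posterior for each component is proportional to its prior times its likelihood at x.
Component likelihoods at x = 6:
  f_I = 0.33·(1−0.33)^5 = 0.33·0.135013 = 0.0445541
  f_II = 0.40·(1−0.40)^5 = 0.40·0.07776 = 0.031104
Multiply by the mixture weights:
  π_I·f_I = 0.30 × 0.0445541 = 0.0133662
  π_II·f_II = 0.70 × 0.031104 = 0.0217728
Sum: 0.0133662 + 0.0217728 = 0.035139
P(Urn II | the observation) ≈ 0.620

0.620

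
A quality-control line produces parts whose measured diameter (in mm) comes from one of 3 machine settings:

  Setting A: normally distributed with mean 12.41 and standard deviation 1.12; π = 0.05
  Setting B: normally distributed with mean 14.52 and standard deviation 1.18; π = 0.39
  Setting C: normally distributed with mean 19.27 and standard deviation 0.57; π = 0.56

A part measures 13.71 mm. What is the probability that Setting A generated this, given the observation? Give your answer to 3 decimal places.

The responsibility of component k is π_k f_k(x) divided by Σ_j π_j f_j(x).
Evaluate each component's likelihood at the observed value:
  L_A = 0.18161
  L_B = 0.267121
  L_C = 1.52721e-21
Prior × likelihood for each component:
  π_A·L_A = 0.05 × 0.18161 = 0.00908048
  π_B·L_B = 0.39 × 0.267121 = 0.104177
  π_C·L_C = 0.56 × 1.52721e-21 = 8.55239e-22
Evidence: 0.00908048 + 0.104177 + 8.55239e-22 = 0.113258
P(Setting A | 13.71 mm) = 0.00908048 / 0.113258 ≈ 0.080

0.080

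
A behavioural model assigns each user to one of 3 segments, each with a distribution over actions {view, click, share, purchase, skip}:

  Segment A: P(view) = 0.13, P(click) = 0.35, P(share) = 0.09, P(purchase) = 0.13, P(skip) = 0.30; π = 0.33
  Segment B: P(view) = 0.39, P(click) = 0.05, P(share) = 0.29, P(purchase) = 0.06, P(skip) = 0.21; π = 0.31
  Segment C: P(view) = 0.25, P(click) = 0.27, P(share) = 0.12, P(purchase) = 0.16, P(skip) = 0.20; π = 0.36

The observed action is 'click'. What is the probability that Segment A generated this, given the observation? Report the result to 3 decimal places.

0.506

P(component k | x) = π_k·f_k(x) / marginal(x), where marginal(x) = Σ_j π_j·f_j(x).
Component likelihoods at x = 'click':
  f_A = P(click | comp) = 0.35
  f_B = P(click | comp) = 0.05
  f_C = P(click | comp) = 0.27
Weight by the priors:
  π_A·f_A = 0.33 × 0.35 = 0.1155
  π_B·f_B = 0.31 × 0.05 = 0.0155
  π_C·f_C = 0.36 × 0.27 = 0.0972
Normaliser: 0.1155 + 0.0155 + 0.0972 = 0.2282
P(Segment A | data) ≈ 0.506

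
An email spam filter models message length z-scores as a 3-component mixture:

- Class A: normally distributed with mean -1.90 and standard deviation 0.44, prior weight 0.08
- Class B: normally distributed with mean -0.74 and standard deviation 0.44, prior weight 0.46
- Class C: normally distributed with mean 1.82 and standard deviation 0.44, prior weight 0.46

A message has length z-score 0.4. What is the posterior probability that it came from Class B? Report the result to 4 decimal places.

Posterior ∝ prior × likelihood, so P(k | x) ∝ π_k f_k(x); normalise over all components.
Component likelihoods at x = 0.4:
  L_A = (1/(0.44·√(2π)))·exp(−(0.4−-1.90)²/(2·0.44²)) = 0.906687·exp(-13.66219) = 1.05692e-06
  L_B = (1/(0.44·√(2π)))·exp(−(0.4−-0.74)²/(2·0.44²)) = 0.906687·exp(-3.35640) = 0.0316074
  L_C = (1/(0.44·√(2π)))·exp(−(0.4−1.82)²/(2·0.44²)) = 0.906687·exp(-5.20764) = 0.00496371
Multiply by the mixture weights:
  π_A·L_A = 0.08 × 1.05692e-06 = 8.45539e-08
  π_B·L_B = 0.46 × 0.0316074 = 0.0145394
  π_C·L_C = 0.46 × 0.00496371 = 0.0022833
Denominator: 8.45539e-08 + 0.0145394 + 0.0022833 = 0.0168228
Responsibility of Class B: 0.0145394 / 0.0168228 ≈ 0.8643

0.8643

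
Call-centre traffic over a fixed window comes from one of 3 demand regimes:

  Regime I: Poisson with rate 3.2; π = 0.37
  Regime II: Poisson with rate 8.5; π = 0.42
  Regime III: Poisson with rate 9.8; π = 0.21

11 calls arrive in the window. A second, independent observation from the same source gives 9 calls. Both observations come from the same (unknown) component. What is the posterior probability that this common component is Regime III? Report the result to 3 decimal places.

0.390

By Bayes' theorem, P(k | x) = π_k f_k(x) / Σ_j π_j f_j(x).
Since both observations come from the same component, the likelihood for component k is f_k(x₁)·f_k(x₂).
  L_I = [0.000367919] × [0.00395225] = 1.45411e-06
  L_II = [0.0853001] × [0.129869] = 0.0110778
  L_III = [0.111236] × [0.127405] = 0.014172
Multiply by the mixture weights:
  π_I·L_I = 0.37 × 1.45411e-06 = 5.38019e-07
  π_II·L_II = 0.42 × 0.0110778 = 0.00465268
  π_III·L_III = 0.21 × 0.014172 = 0.00297612
Normaliser: 5.38019e-07 + 0.00465268 + 0.00297612 = 0.00762933
Responsibility of Regime III: 0.00297612 / 0.00762933 ≈ 0.390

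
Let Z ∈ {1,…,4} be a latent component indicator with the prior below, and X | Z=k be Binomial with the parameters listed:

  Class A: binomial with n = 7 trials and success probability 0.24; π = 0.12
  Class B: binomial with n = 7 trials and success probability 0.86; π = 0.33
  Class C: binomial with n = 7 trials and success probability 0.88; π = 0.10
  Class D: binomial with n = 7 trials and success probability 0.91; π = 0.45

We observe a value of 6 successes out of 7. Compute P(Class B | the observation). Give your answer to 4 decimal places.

0.3953

By Bayes' theorem, P(k | x) = π_k f_k(x) / Σ_j π_j f_j(x).
Evaluate each component's likelihood at the observed value:
  L_A = C(7,6)·0.24^6·0.76^1 = 7·0.000191103·0.76 = 0.00101667
  L_B = C(7,6)·0.86^6·0.14^1 = 7·0.404567·0.14 = 0.396476
  L_C = C(7,6)·0.88^6·0.12^1 = 7·0.464404·0.12 = 0.390099
  L_D = C(7,6)·0.91^6·0.09^1 = 7·0.567869·0.09 = 0.357758
Multiply by the mixture weights:
  π_A·L_A = 0.12 × 0.00101667 = 0.000122
  π_B·L_B = 0.33 × 0.396476 = 0.130837
  π_C·L_C = 0.10 × 0.390099 = 0.0390099
  π_D·L_D = 0.45 × 0.357758 = 0.160991
Marginal: 0.000122 + 0.130837 + 0.0390099 + 0.160991 = 0.33096
So the posterior for Class B is 0.130837 / 0.33096 ≈ 0.3953.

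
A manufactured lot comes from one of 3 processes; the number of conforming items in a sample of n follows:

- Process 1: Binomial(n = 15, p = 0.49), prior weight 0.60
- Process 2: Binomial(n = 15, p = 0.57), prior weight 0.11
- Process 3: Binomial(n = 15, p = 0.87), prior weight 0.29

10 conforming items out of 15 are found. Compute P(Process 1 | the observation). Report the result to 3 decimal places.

Posterior ∝ prior × likelihood, so P(k | x) ∝ P(Z=k) f_k(x); normalise over all components.
Component likelihoods at x = 10 conforming items out of 15:
  p_1 = 0.0826736
  p_2 = 0.159826
  p_3 = 0.027699
Prior × likelihood for each component:
  P(Z=1)·p_1 = 0.60 × 0.0826736 = 0.0496042
  P(Z=2)·p_2 = 0.11 × 0.159826 = 0.0175808
  P(Z=3)·p_3 = 0.29 × 0.027699 = 0.00803272
Normaliser: 0.0496042 + 0.0175808 + 0.00803272 = 0.0752177
P(Process 1 | x) = 0.0496042 / 0.0752177 ≈ 0.659

0.659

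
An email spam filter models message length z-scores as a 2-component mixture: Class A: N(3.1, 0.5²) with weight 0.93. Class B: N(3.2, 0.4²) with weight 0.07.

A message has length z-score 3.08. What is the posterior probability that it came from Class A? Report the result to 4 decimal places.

The responsibility of component k is w_k f_k(x) divided by Σ_j w_j f_j(x).
Evaluate each component's likelihood at the observed value:
  p_A = (1/(0.5·√(2π)))·exp(−(3.08−3.1)²/(2·0.5²)) = 0.797885·exp(-0.00080) = 0.797247
  p_B = (1/(0.4·√(2π)))·exp(−(3.08−3.2)²/(2·0.4²)) = 0.997356·exp(-0.04500) = 0.95347
Weight by the priors:
  w_A·p_A = 0.93 × 0.797247 = 0.741439
  w_B·p_B = 0.07 × 0.95347 = 0.0667429
Sum: 0.741439 + 0.0667429 = 0.808182
Responsibility of Class A: 0.741439 / 0.808182 ≈ 0.9174

0.9174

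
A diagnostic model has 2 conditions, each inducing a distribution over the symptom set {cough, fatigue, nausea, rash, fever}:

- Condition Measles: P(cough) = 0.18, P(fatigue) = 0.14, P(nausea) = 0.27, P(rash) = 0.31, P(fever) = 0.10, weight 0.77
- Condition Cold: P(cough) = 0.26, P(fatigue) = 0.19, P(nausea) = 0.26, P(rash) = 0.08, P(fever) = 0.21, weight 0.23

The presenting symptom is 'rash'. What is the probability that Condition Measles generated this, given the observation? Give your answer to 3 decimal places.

0.928

Posterior ∝ prior × likelihood, so P(k | x) ∝ π_k f_k(x); normalise over all components.
Categorical probabilities:
  f_Measles = P(rash | comp) = 0.31
  f_Cold = P(rash | comp) = 0.08
Weight by the priors:
  π_Measles·f_Measles = 0.77 × 0.31 = 0.2387
  π_Cold·f_Cold = 0.23 × 0.08 = 0.0184
Denominator: 0.2387 + 0.0184 = 0.2571
P(Condition Measles | 'rash') ≈ 0.928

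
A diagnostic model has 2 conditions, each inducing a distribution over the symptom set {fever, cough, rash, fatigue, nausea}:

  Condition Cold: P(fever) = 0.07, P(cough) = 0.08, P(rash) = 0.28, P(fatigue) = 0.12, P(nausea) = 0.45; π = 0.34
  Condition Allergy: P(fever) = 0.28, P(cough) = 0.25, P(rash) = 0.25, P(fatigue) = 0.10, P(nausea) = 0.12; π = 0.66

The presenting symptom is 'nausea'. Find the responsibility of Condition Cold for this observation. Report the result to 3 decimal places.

Apply Bayes' rule: the posterior for each component is proportional to its prior times its likelihood at x.
Evaluate each component's likelihood at the observed value:
  p_Cold = P(nausea | comp) = 0.45
  p_Allergy = P(nausea | comp) = 0.12
Multiply by the mixture weights:
  π_Cold·p_Cold = 0.34 × 0.45 = 0.153
  π_Allergy·p_Allergy = 0.66 × 0.12 = 0.0792
Sum: 0.153 + 0.0792 = 0.2322
P(Condition Cold | 'nausea') = 0.153 / 0.2322 ≈ 0.659

0.659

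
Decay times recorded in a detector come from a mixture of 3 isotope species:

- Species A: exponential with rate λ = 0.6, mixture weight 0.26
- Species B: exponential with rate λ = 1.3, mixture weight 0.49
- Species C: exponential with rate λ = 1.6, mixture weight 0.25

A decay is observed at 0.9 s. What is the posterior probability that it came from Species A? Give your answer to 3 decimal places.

Posterior ∝ prior × likelihood, so P(k | x) ∝ π_k f_k(x); normalise over all components.
Evaluate each component's likelihood at the observed value:
  p_A = 0.349649
  p_B = 0.403477
  p_C = 0.379084
Weight by the priors:
  π_A·p_A = 0.26 × 0.349649 = 0.0909087
  π_B·p_B = 0.49 × 0.403477 = 0.197704
  π_C·p_C = 0.25 × 0.379084 = 0.0947711
Sum: 0.0909087 + 0.197704 + 0.0947711 = 0.383384
P(Species A | data) ≈ 0.237

0.237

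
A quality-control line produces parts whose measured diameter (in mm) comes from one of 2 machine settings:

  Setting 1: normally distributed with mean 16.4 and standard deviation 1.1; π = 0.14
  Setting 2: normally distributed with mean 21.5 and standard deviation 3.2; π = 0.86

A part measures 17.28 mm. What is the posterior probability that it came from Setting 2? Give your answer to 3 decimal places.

0.549

By Bayes' theorem, P(k | x) = π_k f_k(x) / Σ_j π_j f_j(x).
Normal densities:
  p_1 = (1/(1.1·√(2π)))·exp(−(17.28−16.4)²/(2·1.1²)) = 0.362675·exp(-0.32000) = 0.263356
  p_2 = (1/(3.2·√(2π)))·exp(−(17.28−21.5)²/(2·3.2²)) = 0.124669·exp(-0.86955) = 0.0522539
Prior × likelihood for each component:
  π_1·p_1 = 0.14 × 0.263356 = 0.0368698
  π_2·p_2 = 0.86 × 0.0522539 = 0.0449384
Evidence: 0.0368698 + 0.0449384 = 0.0818082
Responsibility of Setting 2: 0.0449384 / 0.0818082 ≈ 0.549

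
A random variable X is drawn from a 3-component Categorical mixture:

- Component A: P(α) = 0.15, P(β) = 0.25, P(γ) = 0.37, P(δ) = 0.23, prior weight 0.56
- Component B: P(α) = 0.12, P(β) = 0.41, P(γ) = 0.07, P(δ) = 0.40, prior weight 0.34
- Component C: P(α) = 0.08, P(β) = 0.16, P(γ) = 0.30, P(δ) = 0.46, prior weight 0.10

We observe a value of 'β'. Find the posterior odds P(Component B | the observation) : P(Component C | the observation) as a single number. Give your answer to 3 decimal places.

8.713

Posterior odds = (π_i f_i(x)) / (π_j f_j(x)); the normalising sum cancels.
Evaluate each component's likelihood at the observed value:
  p_A = P(β | comp) = 0.25
  p_B = P(β | comp) = 0.41
  p_C = P(β | comp) = 0.16
0.1394 / 0.016 ≈ 8.713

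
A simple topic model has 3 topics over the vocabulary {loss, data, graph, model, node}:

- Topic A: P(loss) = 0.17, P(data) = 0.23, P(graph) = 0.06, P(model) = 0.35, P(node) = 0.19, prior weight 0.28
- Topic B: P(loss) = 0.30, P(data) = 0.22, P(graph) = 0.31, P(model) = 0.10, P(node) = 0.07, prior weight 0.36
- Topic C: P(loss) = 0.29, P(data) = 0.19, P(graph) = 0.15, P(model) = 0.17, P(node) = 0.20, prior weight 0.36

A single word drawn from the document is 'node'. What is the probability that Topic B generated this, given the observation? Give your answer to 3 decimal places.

0.168

By Bayes' theorem, P(k | x) = P(Z=k) f_k(x) / Σ_j P(Z=j) f_j(x).
Evaluate each component's likelihood at the observed value:
  p_A = 0.19
  p_B = 0.07
  p_C = 0.2
Weight by the priors:
  P(Z=A)·p_A = 0.28 × 0.19 = 0.0532
  P(Z=B)·p_B = 0.36 × 0.07 = 0.0252
  P(Z=C)·p_C = 0.36 × 0.2 = 0.072
Normaliser: 0.0532 + 0.0252 + 0.072 = 0.1504
P(Topic B | the observation) = 0.0252 / 0.1504 ≈ 0.168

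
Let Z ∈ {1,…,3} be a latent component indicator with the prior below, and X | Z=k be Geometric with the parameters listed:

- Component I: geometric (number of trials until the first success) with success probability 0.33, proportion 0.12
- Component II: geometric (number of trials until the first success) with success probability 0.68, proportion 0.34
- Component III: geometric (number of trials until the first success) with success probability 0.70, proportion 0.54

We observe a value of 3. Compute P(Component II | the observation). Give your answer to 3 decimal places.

The responsibility of component k is π_k f_k(x) divided by Σ_j π_j f_j(x).
Geometric probabilities:
  L_I = 0.33·(1−0.33)^2 = 0.33·0.4489 = 0.148137
  L_II = 0.68·(1−0.68)^2 = 0.68·0.1024 = 0.069632
  L_III = 0.70·(1−0.70)^2 = 0.70·0.09 = 0.063
Weight by the priors:
  π_I·L_I = 0.12 × 0.148137 = 0.0177764
  π_II·L_II = 0.34 × 0.069632 = 0.0236749
  π_III·L_III = 0.54 × 0.063 = 0.03402
Denominator: 0.0177764 + 0.0236749 + 0.03402 = 0.0754713
Responsibility of Component II: 0.0236749 / 0.0754713 ≈ 0.314

0.314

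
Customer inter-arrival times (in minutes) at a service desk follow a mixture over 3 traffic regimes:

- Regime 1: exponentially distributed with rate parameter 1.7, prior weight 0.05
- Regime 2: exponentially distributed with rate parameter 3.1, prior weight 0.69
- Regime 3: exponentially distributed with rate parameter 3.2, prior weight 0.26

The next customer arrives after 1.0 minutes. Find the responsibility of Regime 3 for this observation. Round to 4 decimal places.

0.2326

P(component k | x) = π_k·f_k(x) / marginal(x), where marginal(x) = Σ_j π_j·f_j(x).
Exponential densities:
  L_1 = 1.7·e^(−1.7·1.0) = 1.7·e^(−1.7000) = 0.310562
  L_2 = 3.1·e^(−3.1·1.0) = 3.1·e^(−3.1000) = 0.139653
  L_3 = 3.2·e^(−3.2·1.0) = 3.2·e^(−3.2000) = 0.130439
Weight by the priors:
  π_1·L_1 = 0.05 × 0.310562 = 0.0155281
  π_2·L_2 = 0.69 × 0.139653 = 0.0963602
  π_3·L_3 = 0.26 × 0.130439 = 0.0339142
Denominator: 0.0155281 + 0.0963602 + 0.0339142 = 0.145802
P(Regime 3 | x) = 0.0339142 / 0.145802 ≈ 0.2326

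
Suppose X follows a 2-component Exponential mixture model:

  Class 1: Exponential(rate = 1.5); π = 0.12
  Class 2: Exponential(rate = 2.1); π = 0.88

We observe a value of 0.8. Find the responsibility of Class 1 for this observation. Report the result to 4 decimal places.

0.1360

The responsibility of component k is π_k f_k(x) divided by Σ_j π_j f_j(x).
Exponential densities:
  L_1 = 1.5·e^(−1.5·0.8) = 1.5·e^(−1.2000) = 0.451791
  L_2 = 2.1·e^(−2.1·0.8) = 2.1·e^(−1.6800) = 0.391385
Prior × likelihood for each component:
  π_1·L_1 = 0.12 × 0.451791 = 0.054215
  π_2·L_2 = 0.88 × 0.391385 = 0.344419
Evidence: 0.054215 + 0.344419 = 0.398634
Responsibility of Class 1: 0.054215 / 0.398634 ≈ 0.1360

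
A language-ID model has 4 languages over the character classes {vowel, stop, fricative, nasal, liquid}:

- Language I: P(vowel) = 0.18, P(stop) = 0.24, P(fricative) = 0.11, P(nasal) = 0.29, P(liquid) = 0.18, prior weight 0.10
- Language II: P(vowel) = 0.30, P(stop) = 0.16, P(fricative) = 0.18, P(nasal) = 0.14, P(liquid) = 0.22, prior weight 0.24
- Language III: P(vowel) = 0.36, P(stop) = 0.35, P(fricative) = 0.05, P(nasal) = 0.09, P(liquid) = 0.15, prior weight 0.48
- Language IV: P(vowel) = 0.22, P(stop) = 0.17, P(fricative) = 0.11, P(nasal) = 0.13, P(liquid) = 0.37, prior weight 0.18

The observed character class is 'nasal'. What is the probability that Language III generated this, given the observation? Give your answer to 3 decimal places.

By Bayes' theorem, P(k | x) = π_k f_k(x) / Σ_j π_j f_j(x).
Component likelihoods at x = 'nasal':
  p_I = 0.29
  p_II = 0.14
  p_III = 0.09
  p_IV = 0.13
Multiply by the mixture weights:
  π_I·p_I = 0.10 × 0.29 = 0.029
  π_II·p_II = 0.24 × 0.14 = 0.0336
  π_III·p_III = 0.48 × 0.09 = 0.0432
  π_IV·p_IV = 0.18 × 0.13 = 0.0234
Marginal: 0.029 + 0.0336 + 0.0432 + 0.0234 = 0.1292
P(Language III | data) = 0.0432 / 0.1292 ≈ 0.334

0.334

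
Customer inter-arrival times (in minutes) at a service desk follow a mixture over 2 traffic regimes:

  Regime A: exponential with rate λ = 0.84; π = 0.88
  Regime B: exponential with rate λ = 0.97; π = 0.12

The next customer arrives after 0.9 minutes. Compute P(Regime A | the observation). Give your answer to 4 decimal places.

0.8771

The responsibility of component k is w_k f_k(x) divided by Σ_j w_j f_j(x).
Exponential densities:
  L_A = 0.394414
  L_B = 0.405166
Unnormalised posteriors:
  w_A·L_A = 0.88 × 0.394414 = 0.347085
  w_B·L_B = 0.12 × 0.405166 = 0.0486199
Sum: 0.347085 + 0.0486199 = 0.395704
P(Regime A | x) = 0.347085 / 0.395704 ≈ 0.8771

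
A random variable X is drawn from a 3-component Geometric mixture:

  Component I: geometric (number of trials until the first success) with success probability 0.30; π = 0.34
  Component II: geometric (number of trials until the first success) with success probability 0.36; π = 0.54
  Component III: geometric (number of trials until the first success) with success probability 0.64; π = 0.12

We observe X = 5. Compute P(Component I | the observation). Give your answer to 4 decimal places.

0.4194

P(component k | x) = P(Z=k)·f_k(x) / marginal(x), where marginal(x) = Σ_j P(Z=j)·f_j(x).
Geometric probabilities:
  f_I = 0.30·(1−0.30)^4 = 0.30·0.2401 = 0.07203
  f_II = 0.36·(1−0.36)^4 = 0.36·0.167772 = 0.060398
  f_III = 0.64·(1−0.64)^4 = 0.64·0.0167962 = 0.0107495
Prior × likelihood for each component:
  P(Z=I)·f_I = 0.34 × 0.07203 = 0.0244902
  P(Z=II)·f_II = 0.54 × 0.060398 = 0.0326149
  P(Z=III)·f_III = 0.12 × 0.0107495 = 0.00128995
Evidence: 0.0244902 + 0.0326149 + 0.00128995 = 0.0583951
P(Component I | data) = 0.0244902 / 0.0583951 ≈ 0.4194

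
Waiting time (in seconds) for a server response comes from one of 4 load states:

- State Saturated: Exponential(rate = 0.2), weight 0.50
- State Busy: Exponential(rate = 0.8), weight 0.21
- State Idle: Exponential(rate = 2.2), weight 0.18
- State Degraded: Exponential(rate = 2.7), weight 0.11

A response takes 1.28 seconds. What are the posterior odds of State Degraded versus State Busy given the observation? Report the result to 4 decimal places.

The posterior odds equal the prior odds times the likelihood ratio: (π_i/π_j)·(f_i(x)/f_j(x)).
Component likelihoods at x = 1.28 seconds:
  f_Saturated = 0.154828
  f_Busy = 0.287324
  f_Idle = 0.131659
  f_Degraded = 0.0852005
Posterior odds = (π_Degraded·f_Degraded) / (π_Busy·f_Busy) = (0.11·0.0852005) / (0.21·0.287324) = 0.00937205 / 0.0603381 ≈ 0.1553

0.1553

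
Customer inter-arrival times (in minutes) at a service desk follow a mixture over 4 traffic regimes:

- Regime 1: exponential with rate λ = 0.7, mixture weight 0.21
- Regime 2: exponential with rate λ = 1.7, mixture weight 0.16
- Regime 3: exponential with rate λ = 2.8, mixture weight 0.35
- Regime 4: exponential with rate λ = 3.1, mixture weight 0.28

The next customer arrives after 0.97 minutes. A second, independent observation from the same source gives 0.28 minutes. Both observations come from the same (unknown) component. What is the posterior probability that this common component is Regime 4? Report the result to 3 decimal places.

Apply Bayes' rule: the posterior for each component is proportional to its prior times its likelihood at x.
Since both observations come from the same component, the likelihood for component k is f_k(x₁)·f_k(x₂).
  p_1 = [0.7·e^(−0.7·0.97) = 0.7·e^(−0.6790) = 0.354987] × [0.575409] = 0.204262
  p_2 = [1.7·e^(−1.7·0.97) = 1.7·e^(−1.6490) = 0.326811] × [1.05615] = 0.345161
  p_3 = [2.8·e^(−2.8·0.97) = 2.8·e^(−2.7160) = 0.185189] × [1.27841] = 0.236747
  p_4 = [3.1·e^(−3.1·0.97) = 3.1·e^(−3.0070) = 0.153263] × [1.30135] = 0.199449
Prior × likelihood for each component:
  w_1·p_1 = 0.21 × 0.204262 = 0.0428951
  w_2·p_2 = 0.16 × 0.345161 = 0.0552258
  w_3·p_3 = 0.35 × 0.236747 = 0.0828616
  w_4·p_4 = 0.28 × 0.199449 = 0.0558458
Evidence: 0.0428951 + 0.0552258 + 0.0828616 + 0.0558458 = 0.236828
P(Regime 4 | x) ≈ 0.236

0.236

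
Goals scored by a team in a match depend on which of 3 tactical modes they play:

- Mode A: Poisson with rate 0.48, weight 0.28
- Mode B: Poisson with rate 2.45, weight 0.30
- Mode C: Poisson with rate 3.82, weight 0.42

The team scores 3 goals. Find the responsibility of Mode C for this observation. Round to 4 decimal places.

Apply Bayes' rule: the posterior for each component is proportional to its prior times its likelihood at x.
Poisson probabilities:
  L_A = 0.0114054
  L_B = 0.211507
  L_C = 0.20372
Multiply by the mixture weights:
  π_A·L_A = 0.28 × 0.0114054 = 0.00319352
  π_B·L_B = 0.30 × 0.211507 = 0.0634522
  π_C·L_C = 0.42 × 0.20372 = 0.0855624
Normaliser: 0.00319352 + 0.0634522 + 0.0855624 = 0.152208
So the posterior for Mode C is 0.0855624 / 0.152208 ≈ 0.5621.

0.5621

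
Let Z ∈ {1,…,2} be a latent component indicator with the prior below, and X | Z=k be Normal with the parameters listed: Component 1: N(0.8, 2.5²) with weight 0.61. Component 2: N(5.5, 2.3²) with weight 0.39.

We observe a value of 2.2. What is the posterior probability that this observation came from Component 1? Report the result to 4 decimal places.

Posterior ∝ prior × likelihood, so P(k | x) ∝ P(Z=k) f_k(x); normalise over all components.
Component likelihoods at x = 2.2:
  f_1 = 0.136418
  f_2 = 0.0619673
Multiply by the mixture weights:
  P(Z=1)·f_1 = 0.61 × 0.136418 = 0.0832152
  P(Z=2)·f_2 = 0.39 × 0.0619673 = 0.0241673
Sum: 0.0832152 + 0.0241673 = 0.107382
Responsibility of Component 1: 0.0832152 / 0.107382 ≈ 0.7749

0.7749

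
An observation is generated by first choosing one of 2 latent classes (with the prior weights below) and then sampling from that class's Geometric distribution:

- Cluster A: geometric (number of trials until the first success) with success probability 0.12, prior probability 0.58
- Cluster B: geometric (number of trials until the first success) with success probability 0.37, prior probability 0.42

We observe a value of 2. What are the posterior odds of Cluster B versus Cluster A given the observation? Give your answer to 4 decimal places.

Only the two components matter; the odds are (P(Z=i) f_i(x)) / (P(Z=j) f_j(x)).
Geometric probabilities:
  p_A = 0.12·(1−0.12)^1 = 0.12·0.88 = 0.1056
  p_B = 0.37·(1−0.37)^1 = 0.37·0.63 = 0.2331
Odds = (0.42/0.58) × (0.2331/0.1056) = 0.724138 × 2.20739 ≈ 1.5985

1.5985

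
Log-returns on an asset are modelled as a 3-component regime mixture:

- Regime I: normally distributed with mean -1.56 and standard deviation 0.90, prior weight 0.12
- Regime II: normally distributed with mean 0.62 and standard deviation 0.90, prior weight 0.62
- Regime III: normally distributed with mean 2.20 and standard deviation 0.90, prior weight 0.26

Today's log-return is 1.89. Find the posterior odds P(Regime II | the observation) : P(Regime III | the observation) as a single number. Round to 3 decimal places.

Only the two components matter; the odds are (w_i f_i(x)) / (w_j f_j(x)).
Component likelihoods at x = 1.89:
  f_I = 0.000285634
  f_II = 0.163786
  f_III = 0.417739
0.101547 / 0.108612 ≈ 0.935

0.935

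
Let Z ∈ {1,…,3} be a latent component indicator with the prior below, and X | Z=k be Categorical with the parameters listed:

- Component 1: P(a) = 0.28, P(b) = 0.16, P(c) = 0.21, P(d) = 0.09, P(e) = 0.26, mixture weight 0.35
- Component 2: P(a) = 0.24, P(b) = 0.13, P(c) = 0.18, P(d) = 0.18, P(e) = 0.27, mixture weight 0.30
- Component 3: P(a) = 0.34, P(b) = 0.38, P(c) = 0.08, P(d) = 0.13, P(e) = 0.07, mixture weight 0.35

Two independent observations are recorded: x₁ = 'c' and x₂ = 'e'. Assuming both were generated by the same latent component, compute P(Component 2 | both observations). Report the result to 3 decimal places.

The responsibility of component k is w_k f_k(x) divided by Σ_j w_j f_j(x).
Since both observations come from the same component, the likelihood for component k is f_k(x₁)·f_k(x₂).
  p_1 = [P(c | comp) = 0.21] × [0.26] = 0.0546
  p_2 = [P(c | comp) = 0.18] × [0.27] = 0.0486
  p_3 = [P(c | comp) = 0.08] × [0.07] = 0.0056
Unnormalised posteriors:
  w_1·p_1 = 0.35 × 0.0546 = 0.01911
  w_2·p_2 = 0.30 × 0.0486 = 0.01458
  w_3·p_3 = 0.35 × 0.0056 = 0.00196
Normaliser: 0.01911 + 0.01458 + 0.00196 = 0.03565
So the posterior for Component 2 is 0.01458 / 0.03565 ≈ 0.409.

0.409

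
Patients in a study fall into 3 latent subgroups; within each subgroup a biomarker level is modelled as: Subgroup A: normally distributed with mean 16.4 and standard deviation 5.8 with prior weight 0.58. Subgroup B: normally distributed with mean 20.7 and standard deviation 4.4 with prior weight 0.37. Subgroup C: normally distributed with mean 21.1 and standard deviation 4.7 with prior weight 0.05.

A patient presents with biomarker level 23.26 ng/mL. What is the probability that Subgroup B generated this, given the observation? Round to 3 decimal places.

0.545

The responsibility of component k is π_k f_k(x) divided by Σ_j π_j f_j(x).
Component likelihoods at x = 23.26 ng/mL:
  p_A = (1/(5.8·√(2π)))·exp(−(23.26−16.4)²/(2·5.8²)) = 0.068783·exp(-0.69946) = 0.0341752
  p_B = (1/(4.4·√(2π)))·exp(−(23.26−20.7)²/(2·4.4²)) = 0.090669·exp(-0.16926) = 0.0765509
  p_C = (1/(4.7·√(2π)))·exp(−(23.26−21.1)²/(2·4.7²)) = 0.084881·exp(-0.10560) = 0.0763746
Weight by the priors:
  π_A·p_A = 0.58 × 0.0341752 = 0.0198216
  π_B·p_B = 0.37 × 0.0765509 = 0.0283238
  π_C·p_C = 0.05 × 0.0763746 = 0.00381873
Normaliser: 0.0198216 + 0.0283238 + 0.00381873 = 0.0519642
P(Subgroup B | 23.26 ng/mL) = 0.0283238 / 0.0519642 ≈ 0.545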